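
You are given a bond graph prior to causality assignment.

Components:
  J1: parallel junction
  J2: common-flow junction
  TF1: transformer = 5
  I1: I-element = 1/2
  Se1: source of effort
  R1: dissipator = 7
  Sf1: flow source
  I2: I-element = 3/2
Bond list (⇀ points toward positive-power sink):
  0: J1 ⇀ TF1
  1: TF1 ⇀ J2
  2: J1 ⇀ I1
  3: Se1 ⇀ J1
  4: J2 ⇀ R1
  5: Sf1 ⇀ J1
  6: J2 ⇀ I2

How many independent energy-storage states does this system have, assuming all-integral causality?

2  (I1, I2 all integral)

b3 stroke→J1  (Se1: effort source, stroke at far end)
b5 stroke→Sf1  (Sf1: flow source, stroke at near end)
b0 stroke→TF1  (0-jn J1 has e-setter on 3)
b2 stroke→I1  (J1: bond 3 brought effort, rest push out)
b1 stroke→J2  (TF1: transformer flips bond 0)
b6 stroke→I2  (I2 integral (f out))
b4 stroke→J2  (common-f at J2 fixed by 6)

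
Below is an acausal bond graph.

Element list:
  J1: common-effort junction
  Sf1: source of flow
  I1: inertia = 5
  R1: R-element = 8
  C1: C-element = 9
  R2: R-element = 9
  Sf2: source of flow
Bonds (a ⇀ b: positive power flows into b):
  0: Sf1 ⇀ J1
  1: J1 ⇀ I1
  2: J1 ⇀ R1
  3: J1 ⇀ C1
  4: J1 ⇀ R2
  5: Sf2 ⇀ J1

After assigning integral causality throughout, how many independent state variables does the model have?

2  (C1, I1 all integral)

β0 stroke at Sf1  (Sf1 (Sf) sets flow on bond)
β5 stroke at Sf2  (Sf2 fixes flow; stroke at Sf2)
β1 stroke at I1  (I1 outputs flow p/I1)
β3 stroke at J1  (C1 integral (e out))
β2 stroke at R1  (J1 effort already set via bond 3)
β4 stroke at R2  (J1 effort already set via bond 3)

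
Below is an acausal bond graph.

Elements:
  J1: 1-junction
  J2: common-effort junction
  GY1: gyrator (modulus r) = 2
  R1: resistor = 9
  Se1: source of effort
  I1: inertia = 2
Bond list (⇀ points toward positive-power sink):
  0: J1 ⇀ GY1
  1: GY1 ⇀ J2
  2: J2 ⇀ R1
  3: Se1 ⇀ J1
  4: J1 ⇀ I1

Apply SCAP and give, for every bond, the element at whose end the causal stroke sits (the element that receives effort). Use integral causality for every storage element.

#0 →J1
#1 →J2
#2 →R1
#3 →J1
#4 →I1

β3 →J1  (source Se1 imposes e)
β4 →I1  (I1 outputs flow p/I1)
β0 →J1  (1-jn J1 has f-setter on 4)
β1 →J2  (GY1: gyrator matches bond 0)
β2 →R1  (J2 effort already set via bond 1)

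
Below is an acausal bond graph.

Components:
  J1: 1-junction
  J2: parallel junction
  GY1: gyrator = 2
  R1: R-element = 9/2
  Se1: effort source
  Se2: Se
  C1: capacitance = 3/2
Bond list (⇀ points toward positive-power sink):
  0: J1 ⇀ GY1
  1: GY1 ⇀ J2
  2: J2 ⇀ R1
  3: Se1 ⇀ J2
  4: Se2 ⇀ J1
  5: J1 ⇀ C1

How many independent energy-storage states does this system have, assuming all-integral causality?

#3 |J2  (source Se1 imposes e)
#4 |J1  (Se2 (Se) sets effort on bond)
#1 |GY1  (common-e at J2 fixed by 3)
#2 |R1  (J2 effort already set via bond 3)
#0 |GY1  (GY1: gyrator matches bond 1)
#5 |J1  (1-jn J1 has f-setter on 0)

1  (C1 all integral)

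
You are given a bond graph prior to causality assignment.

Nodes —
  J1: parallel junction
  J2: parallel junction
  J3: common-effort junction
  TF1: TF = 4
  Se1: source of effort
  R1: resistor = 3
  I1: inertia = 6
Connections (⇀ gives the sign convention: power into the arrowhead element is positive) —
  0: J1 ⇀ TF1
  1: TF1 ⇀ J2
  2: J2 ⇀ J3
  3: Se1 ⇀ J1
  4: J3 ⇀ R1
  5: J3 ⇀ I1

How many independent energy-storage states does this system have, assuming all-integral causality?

b3 stroke at J1  (Se1: effort source, stroke at far end)
b0 stroke at TF1  (J1 effort already set via bond 3)
b1 stroke at J2  (TF TF1: opposite of bond 0)
b2 stroke at J3  (common-e at J2 fixed by 1)
b4 stroke at R1  (common-e at J3 fixed by 2)
b5 stroke at I1  (common-e at J3 fixed by 2)

1  (I1 all integral)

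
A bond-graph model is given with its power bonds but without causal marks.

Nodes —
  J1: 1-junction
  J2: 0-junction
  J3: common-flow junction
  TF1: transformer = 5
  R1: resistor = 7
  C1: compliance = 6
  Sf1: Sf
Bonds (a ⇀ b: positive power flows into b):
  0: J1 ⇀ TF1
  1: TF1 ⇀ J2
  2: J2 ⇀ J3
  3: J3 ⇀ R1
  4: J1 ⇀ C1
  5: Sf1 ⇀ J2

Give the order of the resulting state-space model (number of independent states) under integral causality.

b5 stroke→Sf1  (Sf1 (Sf) sets flow on bond)
b4 stroke→J1  (C1 integral (e out))
b0 stroke→TF1  (J1 needs exactly one f-in)
b1 stroke→J2  (TF TF1: opposite of bond 0)
b2 stroke→J3  (J2 effort already set via bond 1)
b3 stroke→R1  (J3: last free bond brings flow in)

1  (C1 all integral)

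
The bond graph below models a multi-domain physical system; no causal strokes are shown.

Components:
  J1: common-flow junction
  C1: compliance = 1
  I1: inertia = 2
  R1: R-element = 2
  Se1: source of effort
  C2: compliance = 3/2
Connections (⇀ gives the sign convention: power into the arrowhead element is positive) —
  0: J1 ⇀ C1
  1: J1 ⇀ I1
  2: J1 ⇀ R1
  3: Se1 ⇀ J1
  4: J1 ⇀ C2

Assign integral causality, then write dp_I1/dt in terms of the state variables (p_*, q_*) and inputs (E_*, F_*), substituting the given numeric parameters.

bond 3 |J1  (source Se1 imposes e)
bond 0 |J1  (C1 integral (e out))
bond 1 |I1  (prefer integral on I1)
bond 2 |J1  (J1: bond 1 brought flow, rest push out)
bond 4 |J1  (common-f at J1 fixed by 1)

dp_I1/dt = E_Se1 - p_I1 - q_C1 - 2*q_C2/3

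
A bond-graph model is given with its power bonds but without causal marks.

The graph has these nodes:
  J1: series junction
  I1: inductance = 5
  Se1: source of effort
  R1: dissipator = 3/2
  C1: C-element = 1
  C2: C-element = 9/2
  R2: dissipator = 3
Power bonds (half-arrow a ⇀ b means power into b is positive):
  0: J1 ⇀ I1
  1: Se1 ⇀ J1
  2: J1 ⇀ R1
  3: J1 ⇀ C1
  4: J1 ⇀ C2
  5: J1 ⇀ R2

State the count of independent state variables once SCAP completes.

3  (C1, C2, I1 all integral)

#1 →J1  (Se1 (Se) sets effort on bond)
#0 →I1  (I1 integral (f out))
#2 →J1  (J1 flow already set via bond 0)
#3 →J1  (J1: bond 0 brought flow, rest push out)
#4 →J1  (common-f at J1 fixed by 0)
#5 →J1  (J1: bond 0 brought flow, rest push out)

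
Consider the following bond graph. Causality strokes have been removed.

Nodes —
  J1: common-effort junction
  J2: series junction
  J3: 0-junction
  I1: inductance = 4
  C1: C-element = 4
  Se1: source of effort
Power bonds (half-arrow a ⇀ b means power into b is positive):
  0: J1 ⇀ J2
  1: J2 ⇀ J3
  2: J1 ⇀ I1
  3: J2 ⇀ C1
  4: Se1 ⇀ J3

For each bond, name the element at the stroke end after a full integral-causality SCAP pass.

bond 4 stroke at J3  (Se1 fixes effort; stroke away)
bond 1 stroke at J2  (J3 effort already set via bond 4)
bond 2 stroke at I1  (prefer integral on I1)
bond 0 stroke at J1  (J1: last free bond brings effort in)
bond 3 stroke at J2  (J2: bond 0 brought flow, rest push out)

b0 stroke→J1
b1 stroke→J2
b2 stroke→I1
b3 stroke→J2
b4 stroke→J3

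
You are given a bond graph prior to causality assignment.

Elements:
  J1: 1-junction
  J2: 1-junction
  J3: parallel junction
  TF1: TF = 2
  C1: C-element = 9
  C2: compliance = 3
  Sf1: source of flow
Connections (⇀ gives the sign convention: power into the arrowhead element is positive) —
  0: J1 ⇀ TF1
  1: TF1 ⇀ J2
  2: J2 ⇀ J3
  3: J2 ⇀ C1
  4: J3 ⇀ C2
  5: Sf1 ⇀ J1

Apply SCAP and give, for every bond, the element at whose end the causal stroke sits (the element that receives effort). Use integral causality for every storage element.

b0 stroke at J1
b1 stroke at TF1
b2 stroke at J2
b3 stroke at J2
b4 stroke at J3
b5 stroke at Sf1

bond 5 stroke at Sf1  (Sf1 fixes flow; stroke at Sf1)
bond 0 stroke at J1  (common-f at J1 fixed by 5)
bond 1 stroke at TF1  (TF1 one-in-one-out from 0)
bond 2 stroke at J2  (1-jn J2 has f-setter on 1)
bond 3 stroke at J2  (1-jn J2 has f-setter on 1)
bond 4 stroke at J3  (only one effort-in slot at J3)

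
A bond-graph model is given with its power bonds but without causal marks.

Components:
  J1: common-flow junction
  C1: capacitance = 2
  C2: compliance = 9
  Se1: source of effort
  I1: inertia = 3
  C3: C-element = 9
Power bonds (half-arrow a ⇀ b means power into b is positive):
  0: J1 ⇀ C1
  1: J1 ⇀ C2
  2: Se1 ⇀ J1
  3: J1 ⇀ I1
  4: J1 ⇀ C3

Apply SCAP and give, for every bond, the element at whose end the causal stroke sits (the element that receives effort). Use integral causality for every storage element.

bond 2 →J1  (Se1 fixes effort; stroke away)
bond 0 →J1  (C1: C, integral causality)
bond 1 →J1  (C2: C, integral causality)
bond 3 →I1  (I1 outputs flow p/I1)
bond 4 →J1  (J1: bond 3 brought flow, rest push out)

β0 →J1
β1 →J1
β2 →J1
β3 →I1
β4 →J1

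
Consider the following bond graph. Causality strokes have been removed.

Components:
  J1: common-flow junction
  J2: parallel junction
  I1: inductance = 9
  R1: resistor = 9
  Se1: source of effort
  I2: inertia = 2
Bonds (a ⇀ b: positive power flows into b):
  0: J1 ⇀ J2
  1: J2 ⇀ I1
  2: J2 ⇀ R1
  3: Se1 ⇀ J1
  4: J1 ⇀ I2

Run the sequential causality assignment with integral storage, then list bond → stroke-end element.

β3 stroke→J1  (Se1 fixes effort; stroke away)
β1 stroke→I1  (I1: I, integral causality)
β4 stroke→I2  (I2 outputs flow p/I2)
β0 stroke→J1  (J1: bond 4 brought flow, rest push out)
β2 stroke→J2  (J2: last free bond brings effort in)

#0 |J1
#1 |I1
#2 |J2
#3 |J1
#4 |I2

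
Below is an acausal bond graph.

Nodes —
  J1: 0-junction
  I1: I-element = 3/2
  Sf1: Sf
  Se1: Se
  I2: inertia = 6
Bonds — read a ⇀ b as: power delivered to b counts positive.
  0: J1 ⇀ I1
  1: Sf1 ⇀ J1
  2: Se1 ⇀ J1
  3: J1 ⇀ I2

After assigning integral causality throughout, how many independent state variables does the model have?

2  (I1, I2 all integral)

bond 1 →Sf1  (source Sf1 imposes f)
bond 2 →J1  (Se1: effort source, stroke at far end)
bond 0 →I1  (0-jn J1 has e-setter on 2)
bond 3 →I2  (common-e at J1 fixed by 2)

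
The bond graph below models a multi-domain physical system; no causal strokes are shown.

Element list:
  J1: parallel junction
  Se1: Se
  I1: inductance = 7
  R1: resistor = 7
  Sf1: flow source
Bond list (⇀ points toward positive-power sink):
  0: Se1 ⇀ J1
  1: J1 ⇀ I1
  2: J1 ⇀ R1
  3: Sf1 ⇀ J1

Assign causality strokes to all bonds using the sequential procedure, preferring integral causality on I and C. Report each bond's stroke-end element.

b0 stroke at J1
b1 stroke at I1
b2 stroke at R1
b3 stroke at Sf1

β0 →J1  (source Se1 imposes e)
β3 →Sf1  (Sf1 fixes flow; stroke at Sf1)
β1 →I1  (common-e at J1 fixed by 0)
β2 →R1  (J1 effort already set via bond 0)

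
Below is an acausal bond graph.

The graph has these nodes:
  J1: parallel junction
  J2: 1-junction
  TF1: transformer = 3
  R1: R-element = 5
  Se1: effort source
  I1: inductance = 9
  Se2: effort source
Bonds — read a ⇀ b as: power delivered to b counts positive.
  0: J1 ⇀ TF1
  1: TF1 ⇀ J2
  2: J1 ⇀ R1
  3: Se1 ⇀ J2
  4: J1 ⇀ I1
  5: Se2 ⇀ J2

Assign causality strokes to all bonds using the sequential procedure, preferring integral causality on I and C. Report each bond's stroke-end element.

b3 |J2  (Se1 fixes effort; stroke away)
b5 |J2  (Se2 (Se) sets effort on bond)
b1 |TF1  (J2 needs exactly one f-in)
b0 |J1  (TF1: transformer flips bond 1)
b2 |R1  (common-e at J1 fixed by 0)
b4 |I1  (J1 effort already set via bond 0)

#0 |J1
#1 |TF1
#2 |R1
#3 |J2
#4 |I1
#5 |J2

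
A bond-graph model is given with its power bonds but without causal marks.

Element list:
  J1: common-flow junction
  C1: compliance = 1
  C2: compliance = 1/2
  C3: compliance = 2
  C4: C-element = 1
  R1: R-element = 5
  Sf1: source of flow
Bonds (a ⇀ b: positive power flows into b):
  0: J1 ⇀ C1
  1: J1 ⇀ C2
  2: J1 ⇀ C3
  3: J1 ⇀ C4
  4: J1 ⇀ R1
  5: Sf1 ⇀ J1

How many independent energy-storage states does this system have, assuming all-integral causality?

4  (C1, C2, C3, C4 all integral)

b5 stroke→Sf1  (Sf1 (Sf) sets flow on bond)
b0 stroke→J1  (common-f at J1 fixed by 5)
b1 stroke→J1  (common-f at J1 fixed by 5)
b2 stroke→J1  (J1: bond 5 brought flow, rest push out)
b3 stroke→J1  (common-f at J1 fixed by 5)
b4 stroke→J1  (1-jn J1 has f-setter on 5)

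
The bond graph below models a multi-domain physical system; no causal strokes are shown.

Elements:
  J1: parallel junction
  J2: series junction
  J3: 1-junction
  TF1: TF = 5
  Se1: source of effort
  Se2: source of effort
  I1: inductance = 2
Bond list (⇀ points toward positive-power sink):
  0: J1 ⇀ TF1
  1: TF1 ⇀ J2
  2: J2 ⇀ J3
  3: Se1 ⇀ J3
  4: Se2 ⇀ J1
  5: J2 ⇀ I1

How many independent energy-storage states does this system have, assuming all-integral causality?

#3 stroke at J3  (source Se1 imposes e)
#4 stroke at J1  (Se2 fixes effort; stroke away)
#0 stroke at TF1  (J1: bond 4 brought effort, rest push out)
#2 stroke at J2  (only one flow-in slot at J3)
#1 stroke at J2  (TF1: transformer flips bond 0)
#5 stroke at I1  (only one flow-in slot at J2)

1  (I1 all integral)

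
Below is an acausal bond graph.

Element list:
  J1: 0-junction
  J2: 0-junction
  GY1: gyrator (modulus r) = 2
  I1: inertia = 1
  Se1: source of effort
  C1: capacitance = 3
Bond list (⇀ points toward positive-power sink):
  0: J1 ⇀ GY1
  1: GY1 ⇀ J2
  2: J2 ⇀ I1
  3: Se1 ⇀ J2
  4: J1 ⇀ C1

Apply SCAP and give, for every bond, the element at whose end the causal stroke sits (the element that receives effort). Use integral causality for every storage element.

b0 →GY1
b1 →GY1
b2 →I1
b3 →J2
b4 →J1

β3 →J2  (Se1 (Se) sets effort on bond)
β1 →GY1  (J2 effort already set via bond 3)
β2 →I1  (common-e at J2 fixed by 3)
β0 →GY1  (GY GY1: same side as bond 1)
β4 →J1  (only one effort-in slot at J1)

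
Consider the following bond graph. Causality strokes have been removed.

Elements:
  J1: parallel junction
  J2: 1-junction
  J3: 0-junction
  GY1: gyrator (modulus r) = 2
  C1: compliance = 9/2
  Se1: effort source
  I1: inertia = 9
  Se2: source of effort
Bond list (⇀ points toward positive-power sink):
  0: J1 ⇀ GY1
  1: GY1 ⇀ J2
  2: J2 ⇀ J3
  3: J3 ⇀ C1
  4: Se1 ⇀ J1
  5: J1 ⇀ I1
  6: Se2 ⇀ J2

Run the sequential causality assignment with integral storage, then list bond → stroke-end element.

bond 0 →GY1
bond 1 →GY1
bond 2 →J2
bond 3 →J3
bond 4 →J1
bond 5 →I1
bond 6 →J2

b4 |J1  (Se1 (Se) sets effort on bond)
b6 |J2  (Se2 fixes effort; stroke away)
b0 |GY1  (J1 effort already set via bond 4)
b5 |I1  (J1: bond 4 brought effort, rest push out)
b1 |GY1  (GY1 both-in/both-out from 0)
b2 |J2  (J2 flow already set via bond 1)
b3 |J3  (closing 0-jn rule on J3)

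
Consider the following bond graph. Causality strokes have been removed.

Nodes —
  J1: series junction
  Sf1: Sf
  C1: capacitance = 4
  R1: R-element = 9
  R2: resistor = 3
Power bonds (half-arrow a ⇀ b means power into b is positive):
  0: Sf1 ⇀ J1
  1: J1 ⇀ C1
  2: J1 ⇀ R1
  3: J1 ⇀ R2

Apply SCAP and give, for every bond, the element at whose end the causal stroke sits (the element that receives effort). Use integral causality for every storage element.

bond 0 |Sf1  (source Sf1 imposes f)
bond 1 |J1  (common-f at J1 fixed by 0)
bond 2 |J1  (common-f at J1 fixed by 0)
bond 3 |J1  (J1 flow already set via bond 0)

bond 0 stroke→Sf1
bond 1 stroke→J1
bond 2 stroke→J1
bond 3 stroke→J1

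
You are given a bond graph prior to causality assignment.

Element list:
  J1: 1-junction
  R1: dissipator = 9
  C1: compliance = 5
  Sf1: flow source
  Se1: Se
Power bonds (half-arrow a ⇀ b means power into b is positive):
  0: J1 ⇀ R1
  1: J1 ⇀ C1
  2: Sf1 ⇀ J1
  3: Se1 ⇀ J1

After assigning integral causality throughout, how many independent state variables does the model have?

bond 2 stroke at Sf1  (Sf1 fixes flow; stroke at Sf1)
bond 3 stroke at J1  (Se1: effort source, stroke at far end)
bond 0 stroke at J1  (common-f at J1 fixed by 2)
bond 1 stroke at J1  (1-jn J1 has f-setter on 2)

1  (C1 all integral)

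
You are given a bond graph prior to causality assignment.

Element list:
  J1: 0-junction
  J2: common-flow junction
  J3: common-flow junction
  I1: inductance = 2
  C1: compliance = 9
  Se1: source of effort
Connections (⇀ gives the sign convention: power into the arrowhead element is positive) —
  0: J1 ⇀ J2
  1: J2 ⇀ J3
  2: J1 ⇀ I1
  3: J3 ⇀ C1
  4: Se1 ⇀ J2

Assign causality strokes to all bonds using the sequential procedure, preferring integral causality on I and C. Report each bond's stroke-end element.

β0 →J1
β1 →J2
β2 →I1
β3 →J3
β4 →J2

#4 |J2  (source Se1 imposes e)
#2 |I1  (I1: I, integral causality)
#0 |J1  (closing 0-jn rule on J1)
#1 |J2  (1-jn J2 has f-setter on 0)
#3 |J3  (J3 flow already set via bond 1)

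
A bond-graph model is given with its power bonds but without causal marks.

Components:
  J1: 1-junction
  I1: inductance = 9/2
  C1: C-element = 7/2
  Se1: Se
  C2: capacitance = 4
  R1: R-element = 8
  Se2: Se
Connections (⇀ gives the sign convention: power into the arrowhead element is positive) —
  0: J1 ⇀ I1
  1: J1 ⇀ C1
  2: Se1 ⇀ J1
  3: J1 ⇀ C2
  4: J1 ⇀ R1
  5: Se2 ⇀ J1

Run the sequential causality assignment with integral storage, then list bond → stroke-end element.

b0 stroke→I1
b1 stroke→J1
b2 stroke→J1
b3 stroke→J1
b4 stroke→J1
b5 stroke→J1

β2 |J1  (source Se1 imposes e)
β5 |J1  (Se2 fixes effort; stroke away)
β0 |I1  (I1 outputs flow p/I1)
β1 |J1  (common-f at J1 fixed by 0)
β3 |J1  (J1: bond 0 brought flow, rest push out)
β4 |J1  (J1 flow already set via bond 0)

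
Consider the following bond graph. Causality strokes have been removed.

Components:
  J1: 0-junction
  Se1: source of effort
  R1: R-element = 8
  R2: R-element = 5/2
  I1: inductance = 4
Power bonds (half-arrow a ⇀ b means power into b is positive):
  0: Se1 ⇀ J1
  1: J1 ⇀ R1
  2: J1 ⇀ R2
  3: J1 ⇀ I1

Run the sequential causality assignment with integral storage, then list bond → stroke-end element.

#0 →J1  (source Se1 imposes e)
#1 →R1  (J1 effort already set via bond 0)
#2 →R2  (J1 effort already set via bond 0)
#3 →I1  (J1: bond 0 brought effort, rest push out)

β0 |J1
β1 |R1
β2 |R2
β3 |I1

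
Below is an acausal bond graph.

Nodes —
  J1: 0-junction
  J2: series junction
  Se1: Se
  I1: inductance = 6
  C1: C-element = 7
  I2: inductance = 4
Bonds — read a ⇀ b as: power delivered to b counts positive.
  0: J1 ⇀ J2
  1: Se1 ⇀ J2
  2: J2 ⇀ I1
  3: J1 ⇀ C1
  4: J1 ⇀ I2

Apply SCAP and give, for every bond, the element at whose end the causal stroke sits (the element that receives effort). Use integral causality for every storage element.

b1 →J2  (Se1 (Se) sets effort on bond)
b2 →I1  (I1 integral (f out))
b0 →J2  (J2: bond 2 brought flow, rest push out)
b3 →J1  (prefer integral on C1)
b4 →I2  (J1: bond 3 brought effort, rest push out)

β0 stroke→J2
β1 stroke→J2
β2 stroke→I1
β3 stroke→J1
β4 stroke→I2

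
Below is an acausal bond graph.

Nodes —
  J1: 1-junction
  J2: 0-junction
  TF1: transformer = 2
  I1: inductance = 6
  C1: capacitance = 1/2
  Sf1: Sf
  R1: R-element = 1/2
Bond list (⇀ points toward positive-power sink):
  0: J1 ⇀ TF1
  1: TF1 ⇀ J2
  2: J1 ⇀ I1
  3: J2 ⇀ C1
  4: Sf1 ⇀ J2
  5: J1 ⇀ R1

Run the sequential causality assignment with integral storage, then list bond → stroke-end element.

β0 →J1
β1 →TF1
β2 →I1
β3 →J2
β4 →Sf1
β5 →J1

bond 4 stroke at Sf1  (Sf1 (Sf) sets flow on bond)
bond 2 stroke at I1  (I1: I, integral causality)
bond 0 stroke at J1  (J1 flow already set via bond 2)
bond 5 stroke at J1  (J1: bond 2 brought flow, rest push out)
bond 1 stroke at TF1  (TF TF1: opposite of bond 0)
bond 3 stroke at J2  (only one effort-in slot at J2)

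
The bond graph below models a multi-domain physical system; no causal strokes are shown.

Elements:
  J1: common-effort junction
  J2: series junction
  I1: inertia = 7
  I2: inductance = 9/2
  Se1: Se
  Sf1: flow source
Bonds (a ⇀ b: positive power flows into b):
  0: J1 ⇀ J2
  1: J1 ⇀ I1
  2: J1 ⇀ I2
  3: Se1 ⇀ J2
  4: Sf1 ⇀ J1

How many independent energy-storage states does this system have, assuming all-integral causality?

#3 |J2  (Se1 (Se) sets effort on bond)
#4 |Sf1  (Sf1: flow source, stroke at near end)
#0 |J1  (only one flow-in slot at J2)
#1 |I1  (common-e at J1 fixed by 0)
#2 |I2  (common-e at J1 fixed by 0)

2  (I1, I2 all integral)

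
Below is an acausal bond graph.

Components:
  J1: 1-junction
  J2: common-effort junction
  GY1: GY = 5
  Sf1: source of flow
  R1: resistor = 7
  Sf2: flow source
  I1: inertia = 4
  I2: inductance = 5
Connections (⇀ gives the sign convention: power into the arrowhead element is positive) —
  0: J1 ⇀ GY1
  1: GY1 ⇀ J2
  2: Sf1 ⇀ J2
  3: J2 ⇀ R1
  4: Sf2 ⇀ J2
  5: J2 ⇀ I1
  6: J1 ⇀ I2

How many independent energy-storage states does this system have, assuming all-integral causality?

2  (I1, I2 all integral)

bond 2 →Sf1  (Sf1: flow source, stroke at near end)
bond 4 →Sf2  (source Sf2 imposes f)
bond 5 →I1  (I1 outputs flow p/I1)
bond 6 →I2  (prefer integral on I2)
bond 0 →J1  (common-f at J1 fixed by 6)
bond 1 →J2  (GY1: gyrator matches bond 0)
bond 3 →R1  (J2 effort already set via bond 1)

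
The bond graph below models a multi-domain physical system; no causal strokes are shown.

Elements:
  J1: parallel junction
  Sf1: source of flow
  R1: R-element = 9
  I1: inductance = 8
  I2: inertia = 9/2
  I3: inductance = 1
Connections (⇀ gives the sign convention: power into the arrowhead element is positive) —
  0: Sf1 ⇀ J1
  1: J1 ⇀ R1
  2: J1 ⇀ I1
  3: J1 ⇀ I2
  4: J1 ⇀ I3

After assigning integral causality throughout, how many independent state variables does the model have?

3  (I1, I2, I3 all integral)

β0 stroke at Sf1  (source Sf1 imposes f)
β2 stroke at I1  (I1 integral (f out))
β3 stroke at I2  (prefer integral on I2)
β4 stroke at I3  (I3 outputs flow p/I3)
β1 stroke at J1  (J1: last free bond brings effort in)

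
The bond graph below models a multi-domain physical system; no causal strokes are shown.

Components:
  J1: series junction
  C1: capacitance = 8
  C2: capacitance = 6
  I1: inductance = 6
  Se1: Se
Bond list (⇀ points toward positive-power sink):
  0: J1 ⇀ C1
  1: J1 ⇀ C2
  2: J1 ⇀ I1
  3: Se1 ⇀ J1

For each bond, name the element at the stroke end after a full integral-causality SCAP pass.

β0 →J1
β1 →J1
β2 →I1
β3 →J1

bond 3 |J1  (Se1: effort source, stroke at far end)
bond 0 |J1  (C1 outputs effort q/C1)
bond 1 |J1  (C2 integral (e out))
bond 2 |I1  (J1 needs exactly one f-in)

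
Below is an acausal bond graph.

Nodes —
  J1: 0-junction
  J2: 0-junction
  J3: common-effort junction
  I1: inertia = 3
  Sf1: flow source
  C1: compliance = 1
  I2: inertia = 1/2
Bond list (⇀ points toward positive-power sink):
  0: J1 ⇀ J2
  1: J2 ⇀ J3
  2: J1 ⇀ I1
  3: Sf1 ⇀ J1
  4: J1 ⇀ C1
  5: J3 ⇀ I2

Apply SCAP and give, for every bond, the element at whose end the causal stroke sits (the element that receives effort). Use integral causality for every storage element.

bond 0 |J2
bond 1 |J3
bond 2 |I1
bond 3 |Sf1
bond 4 |J1
bond 5 |I2

#3 →Sf1  (Sf1 fixes flow; stroke at Sf1)
#2 →I1  (prefer integral on I1)
#4 →J1  (C1 outputs effort q/C1)
#0 →J2  (0-jn J1 has e-setter on 4)
#1 →J3  (J2 effort already set via bond 0)
#5 →I2  (J3: bond 1 brought effort, rest push out)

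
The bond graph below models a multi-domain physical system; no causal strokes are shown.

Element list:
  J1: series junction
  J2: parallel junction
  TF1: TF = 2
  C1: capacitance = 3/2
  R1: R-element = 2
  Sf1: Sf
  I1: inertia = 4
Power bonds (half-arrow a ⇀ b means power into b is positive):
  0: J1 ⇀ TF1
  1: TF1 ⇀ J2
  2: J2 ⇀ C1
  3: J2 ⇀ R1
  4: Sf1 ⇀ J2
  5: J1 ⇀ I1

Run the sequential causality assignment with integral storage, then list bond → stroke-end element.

#4 stroke at Sf1  (Sf1 (Sf) sets flow on bond)
#2 stroke at J2  (C1: C, integral causality)
#1 stroke at TF1  (common-e at J2 fixed by 2)
#3 stroke at R1  (J2 effort already set via bond 2)
#0 stroke at J1  (TF TF1: opposite of bond 1)
#5 stroke at I1  (closing 1-jn rule on J1)

β0 →J1
β1 →TF1
β2 →J2
β3 →R1
β4 →Sf1
β5 →I1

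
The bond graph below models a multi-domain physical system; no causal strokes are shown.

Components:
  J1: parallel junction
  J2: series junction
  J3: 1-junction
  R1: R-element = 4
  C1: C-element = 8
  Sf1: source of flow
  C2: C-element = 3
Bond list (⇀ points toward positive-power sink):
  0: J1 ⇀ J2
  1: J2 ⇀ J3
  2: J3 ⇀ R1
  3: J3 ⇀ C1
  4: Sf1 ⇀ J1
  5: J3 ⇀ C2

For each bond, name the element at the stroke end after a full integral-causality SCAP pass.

bond 0 →J1
bond 1 →J2
bond 2 →J3
bond 3 →J3
bond 4 →Sf1
bond 5 →J3

#4 stroke→Sf1  (source Sf1 imposes f)
#0 stroke→J1  (J1 needs exactly one e-in)
#1 stroke→J2  (common-f at J2 fixed by 0)
#2 stroke→J3  (J3: bond 1 brought flow, rest push out)
#3 stroke→J3  (1-jn J3 has f-setter on 1)
#5 stroke→J3  (1-jn J3 has f-setter on 1)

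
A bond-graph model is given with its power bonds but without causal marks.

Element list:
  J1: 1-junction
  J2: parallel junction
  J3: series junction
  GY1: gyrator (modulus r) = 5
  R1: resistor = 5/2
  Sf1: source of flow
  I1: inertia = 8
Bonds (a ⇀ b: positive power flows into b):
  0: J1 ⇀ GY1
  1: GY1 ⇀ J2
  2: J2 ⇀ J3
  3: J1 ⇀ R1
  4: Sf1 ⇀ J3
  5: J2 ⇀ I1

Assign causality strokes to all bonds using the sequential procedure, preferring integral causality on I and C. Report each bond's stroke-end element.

#0 stroke→J1
#1 stroke→J2
#2 stroke→J3
#3 stroke→R1
#4 stroke→Sf1
#5 stroke→I1

#4 stroke at Sf1  (Sf1 (Sf) sets flow on bond)
#2 stroke at J3  (J3: bond 4 brought flow, rest push out)
#5 stroke at I1  (I1 integral (f out))
#1 stroke at J2  (J2: last free bond brings effort in)
#0 stroke at J1  (through GY1, causality inverts; strokes same side of GY1)
#3 stroke at R1  (J1: last free bond brings flow in)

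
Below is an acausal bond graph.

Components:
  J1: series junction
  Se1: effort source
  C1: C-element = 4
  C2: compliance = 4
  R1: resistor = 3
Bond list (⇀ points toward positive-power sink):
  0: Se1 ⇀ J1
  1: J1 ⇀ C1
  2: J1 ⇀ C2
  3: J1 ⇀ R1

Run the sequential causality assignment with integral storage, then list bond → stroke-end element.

#0 stroke at J1  (source Se1 imposes e)
#1 stroke at J1  (C1 integral (e out))
#2 stroke at J1  (C2: C, integral causality)
#3 stroke at R1  (J1: last free bond brings flow in)

bond 0 stroke at J1
bond 1 stroke at J1
bond 2 stroke at J1
bond 3 stroke at R1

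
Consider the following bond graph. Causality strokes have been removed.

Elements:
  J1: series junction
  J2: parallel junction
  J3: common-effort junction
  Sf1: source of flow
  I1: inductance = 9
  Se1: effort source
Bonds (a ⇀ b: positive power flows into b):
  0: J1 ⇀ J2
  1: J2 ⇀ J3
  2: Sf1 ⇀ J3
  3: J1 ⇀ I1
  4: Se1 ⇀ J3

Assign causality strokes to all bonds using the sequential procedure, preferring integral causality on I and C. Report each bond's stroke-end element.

β2 →Sf1  (Sf1 fixes flow; stroke at Sf1)
β4 →J3  (source Se1 imposes e)
β1 →J2  (J3 effort already set via bond 4)
β0 →J1  (0-jn J2 has e-setter on 1)
β3 →I1  (J1: last free bond brings flow in)

β0 stroke→J1
β1 stroke→J2
β2 stroke→Sf1
β3 stroke→I1
β4 stroke→J3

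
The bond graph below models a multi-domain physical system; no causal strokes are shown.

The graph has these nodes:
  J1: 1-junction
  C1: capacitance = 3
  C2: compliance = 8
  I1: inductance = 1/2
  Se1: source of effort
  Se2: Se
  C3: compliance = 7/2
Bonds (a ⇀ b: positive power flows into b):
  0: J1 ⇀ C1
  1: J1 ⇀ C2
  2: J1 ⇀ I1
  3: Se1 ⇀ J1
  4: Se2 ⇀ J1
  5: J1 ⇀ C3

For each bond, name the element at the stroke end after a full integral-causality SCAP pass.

bond 3 →J1  (source Se1 imposes e)
bond 4 →J1  (Se2: effort source, stroke at far end)
bond 0 →J1  (C1 integral (e out))
bond 1 →J1  (C2: C, integral causality)
bond 2 →I1  (I1: I, integral causality)
bond 5 →J1  (common-f at J1 fixed by 2)

b0 |J1
b1 |J1
b2 |I1
b3 |J1
b4 |J1
b5 |J1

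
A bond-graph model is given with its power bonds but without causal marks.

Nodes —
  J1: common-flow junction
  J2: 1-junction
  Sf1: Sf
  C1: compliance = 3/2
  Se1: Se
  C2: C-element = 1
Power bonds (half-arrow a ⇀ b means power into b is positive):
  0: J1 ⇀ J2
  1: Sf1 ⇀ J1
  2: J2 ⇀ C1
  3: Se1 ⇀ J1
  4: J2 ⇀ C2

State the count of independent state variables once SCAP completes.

2  (C1, C2 all integral)

#1 |Sf1  (Sf1 (Sf) sets flow on bond)
#3 |J1  (Se1 fixes effort; stroke away)
#0 |J1  (J1 flow already set via bond 1)
#2 |J2  (common-f at J2 fixed by 0)
#4 |J2  (common-f at J2 fixed by 0)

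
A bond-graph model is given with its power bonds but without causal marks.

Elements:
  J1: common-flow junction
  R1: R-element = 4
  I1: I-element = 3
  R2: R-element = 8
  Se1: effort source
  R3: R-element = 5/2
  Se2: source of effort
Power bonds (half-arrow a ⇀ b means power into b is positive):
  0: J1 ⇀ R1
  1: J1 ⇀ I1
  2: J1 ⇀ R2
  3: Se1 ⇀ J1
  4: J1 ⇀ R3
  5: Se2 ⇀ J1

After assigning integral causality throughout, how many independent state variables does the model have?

#3 stroke at J1  (Se1: effort source, stroke at far end)
#5 stroke at J1  (source Se2 imposes e)
#1 stroke at I1  (I1 outputs flow p/I1)
#0 stroke at J1  (J1 flow already set via bond 1)
#2 stroke at J1  (J1: bond 1 brought flow, rest push out)
#4 stroke at J1  (1-jn J1 has f-setter on 1)

1  (I1 all integral)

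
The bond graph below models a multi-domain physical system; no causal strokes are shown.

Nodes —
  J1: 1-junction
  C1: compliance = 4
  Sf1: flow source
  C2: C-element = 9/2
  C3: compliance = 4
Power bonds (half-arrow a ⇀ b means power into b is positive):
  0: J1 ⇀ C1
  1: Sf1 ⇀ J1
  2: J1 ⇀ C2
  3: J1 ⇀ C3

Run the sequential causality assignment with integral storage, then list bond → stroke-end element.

#0 →J1
#1 →Sf1
#2 →J1
#3 →J1

bond 1 stroke at Sf1  (Sf1 (Sf) sets flow on bond)
bond 0 stroke at J1  (common-f at J1 fixed by 1)
bond 2 stroke at J1  (common-f at J1 fixed by 1)
bond 3 stroke at J1  (1-jn J1 has f-setter on 1)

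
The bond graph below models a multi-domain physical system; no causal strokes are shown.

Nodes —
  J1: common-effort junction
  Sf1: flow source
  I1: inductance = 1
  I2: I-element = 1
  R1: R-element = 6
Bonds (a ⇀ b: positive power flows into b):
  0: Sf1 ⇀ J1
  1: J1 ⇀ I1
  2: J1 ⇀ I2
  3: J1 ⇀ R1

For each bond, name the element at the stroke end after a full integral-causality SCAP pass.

b0 →Sf1
b1 →I1
b2 →I2
b3 →J1

β0 |Sf1  (Sf1 (Sf) sets flow on bond)
β1 |I1  (I1: I, integral causality)
β2 |I2  (I2: I, integral causality)
β3 |J1  (only one effort-in slot at J1)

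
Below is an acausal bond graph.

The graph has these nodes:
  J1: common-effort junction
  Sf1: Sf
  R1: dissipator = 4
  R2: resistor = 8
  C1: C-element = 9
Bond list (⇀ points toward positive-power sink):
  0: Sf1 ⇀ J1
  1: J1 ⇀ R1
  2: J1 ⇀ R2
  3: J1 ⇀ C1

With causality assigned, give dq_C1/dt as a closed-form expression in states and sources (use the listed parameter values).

dq_C1/dt = F_Sf1 - q_C1/24

#0 |Sf1  (Sf1: flow source, stroke at near end)
#3 |J1  (C1: C, integral causality)
#1 |R1  (J1: bond 3 brought effort, rest push out)
#2 |R2  (0-jn J1 has e-setter on 3)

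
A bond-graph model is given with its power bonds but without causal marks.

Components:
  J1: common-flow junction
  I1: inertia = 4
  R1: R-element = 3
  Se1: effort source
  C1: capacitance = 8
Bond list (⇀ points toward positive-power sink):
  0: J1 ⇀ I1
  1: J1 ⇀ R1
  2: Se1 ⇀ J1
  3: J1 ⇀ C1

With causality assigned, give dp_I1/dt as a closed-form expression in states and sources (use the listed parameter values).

#2 stroke→J1  (Se1 (Se) sets effort on bond)
#0 stroke→I1  (I1 integral (f out))
#1 stroke→J1  (1-jn J1 has f-setter on 0)
#3 stroke→J1  (common-f at J1 fixed by 0)

dp_I1/dt = E_Se1 - 3*p_I1/4 - q_C1/8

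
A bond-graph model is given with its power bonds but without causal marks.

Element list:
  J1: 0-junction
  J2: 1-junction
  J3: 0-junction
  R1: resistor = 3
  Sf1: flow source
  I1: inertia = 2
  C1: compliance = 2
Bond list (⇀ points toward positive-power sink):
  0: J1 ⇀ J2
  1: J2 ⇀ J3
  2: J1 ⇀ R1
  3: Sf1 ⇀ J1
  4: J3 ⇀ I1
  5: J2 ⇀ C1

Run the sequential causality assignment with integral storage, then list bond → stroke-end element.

β3 →Sf1  (source Sf1 imposes f)
β4 →I1  (I1 integral (f out))
β1 →J3  (only one effort-in slot at J3)
β0 →J2  (common-f at J2 fixed by 1)
β5 →J2  (J2: bond 1 brought flow, rest push out)
β2 →J1  (only one effort-in slot at J1)

bond 0 |J2
bond 1 |J3
bond 2 |J1
bond 3 |Sf1
bond 4 |I1
bond 5 |J2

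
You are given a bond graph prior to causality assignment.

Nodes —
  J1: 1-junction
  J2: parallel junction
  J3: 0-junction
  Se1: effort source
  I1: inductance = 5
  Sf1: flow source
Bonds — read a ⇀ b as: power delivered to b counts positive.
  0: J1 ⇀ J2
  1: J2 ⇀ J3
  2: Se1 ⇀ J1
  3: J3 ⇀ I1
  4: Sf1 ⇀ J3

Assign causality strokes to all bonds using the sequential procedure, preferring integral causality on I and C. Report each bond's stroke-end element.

β0 →J2
β1 →J3
β2 →J1
β3 →I1
β4 →Sf1

β2 |J1  (source Se1 imposes e)
β4 |Sf1  (Sf1: flow source, stroke at near end)
β0 |J2  (closing 1-jn rule on J1)
β1 |J3  (J2: bond 0 brought effort, rest push out)
β3 |I1  (common-e at J3 fixed by 1)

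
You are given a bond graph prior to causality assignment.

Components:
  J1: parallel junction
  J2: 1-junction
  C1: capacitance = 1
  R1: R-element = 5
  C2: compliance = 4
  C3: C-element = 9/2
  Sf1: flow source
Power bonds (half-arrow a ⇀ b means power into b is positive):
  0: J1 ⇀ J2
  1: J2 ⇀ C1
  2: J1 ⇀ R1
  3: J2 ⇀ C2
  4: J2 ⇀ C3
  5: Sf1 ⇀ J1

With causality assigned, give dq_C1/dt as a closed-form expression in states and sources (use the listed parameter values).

b5 stroke→Sf1  (Sf1 fixes flow; stroke at Sf1)
b1 stroke→J2  (prefer integral on C1)
b3 stroke→J2  (prefer integral on C2)
b4 stroke→J2  (C3: C, integral causality)
b0 stroke→J1  (closing 1-jn rule on J2)
b2 stroke→R1  (common-e at J1 fixed by 0)

dq_C1/dt = F_Sf1 - q_C1/5 - q_C2/20 - 2*q_C3/45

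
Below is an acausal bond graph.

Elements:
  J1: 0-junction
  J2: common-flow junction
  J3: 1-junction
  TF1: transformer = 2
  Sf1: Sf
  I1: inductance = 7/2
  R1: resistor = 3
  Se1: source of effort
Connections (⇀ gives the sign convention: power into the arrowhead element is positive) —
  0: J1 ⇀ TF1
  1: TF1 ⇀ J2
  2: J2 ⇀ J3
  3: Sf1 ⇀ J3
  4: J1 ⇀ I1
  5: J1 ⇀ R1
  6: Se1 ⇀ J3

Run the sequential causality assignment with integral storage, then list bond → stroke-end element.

bond 3 stroke→Sf1  (Sf1 fixes flow; stroke at Sf1)
bond 6 stroke→J3  (Se1 fixes effort; stroke away)
bond 2 stroke→J3  (common-f at J3 fixed by 3)
bond 1 stroke→J2  (J2 flow already set via bond 2)
bond 0 stroke→TF1  (TF1: transformer flips bond 1)
bond 4 stroke→I1  (I1: I, integral causality)
bond 5 stroke→J1  (J1: last free bond brings effort in)

#0 →TF1
#1 →J2
#2 →J3
#3 →Sf1
#4 →I1
#5 →J1
#6 →J3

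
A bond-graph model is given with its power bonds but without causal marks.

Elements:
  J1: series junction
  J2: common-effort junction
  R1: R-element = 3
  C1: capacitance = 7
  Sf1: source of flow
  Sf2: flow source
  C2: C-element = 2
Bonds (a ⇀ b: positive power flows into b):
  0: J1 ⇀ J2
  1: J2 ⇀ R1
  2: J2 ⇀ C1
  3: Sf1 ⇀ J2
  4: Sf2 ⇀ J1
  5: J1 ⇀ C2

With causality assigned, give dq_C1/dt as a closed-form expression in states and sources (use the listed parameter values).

dq_C1/dt = F_Sf1 + F_Sf2 - q_C1/21

bond 3 stroke at Sf1  (Sf1 (Sf) sets flow on bond)
bond 4 stroke at Sf2  (Sf2 (Sf) sets flow on bond)
bond 0 stroke at J1  (1-jn J1 has f-setter on 4)
bond 5 stroke at J1  (J1 flow already set via bond 4)
bond 2 stroke at J2  (C1: C, integral causality)
bond 1 stroke at R1  (J2: bond 2 brought effort, rest push out)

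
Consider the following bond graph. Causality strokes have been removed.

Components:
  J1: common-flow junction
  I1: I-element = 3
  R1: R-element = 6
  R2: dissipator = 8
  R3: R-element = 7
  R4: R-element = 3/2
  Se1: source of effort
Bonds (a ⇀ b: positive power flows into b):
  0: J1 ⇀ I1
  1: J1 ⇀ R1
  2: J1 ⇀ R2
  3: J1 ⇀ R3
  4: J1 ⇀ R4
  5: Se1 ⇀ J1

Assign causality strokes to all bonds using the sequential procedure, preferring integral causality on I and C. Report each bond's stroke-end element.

β5 |J1  (Se1 fixes effort; stroke away)
β0 |I1  (I1: I, integral causality)
β1 |J1  (common-f at J1 fixed by 0)
β2 |J1  (1-jn J1 has f-setter on 0)
β3 |J1  (1-jn J1 has f-setter on 0)
β4 |J1  (common-f at J1 fixed by 0)

bond 0 |I1
bond 1 |J1
bond 2 |J1
bond 3 |J1
bond 4 |J1
bond 5 |J1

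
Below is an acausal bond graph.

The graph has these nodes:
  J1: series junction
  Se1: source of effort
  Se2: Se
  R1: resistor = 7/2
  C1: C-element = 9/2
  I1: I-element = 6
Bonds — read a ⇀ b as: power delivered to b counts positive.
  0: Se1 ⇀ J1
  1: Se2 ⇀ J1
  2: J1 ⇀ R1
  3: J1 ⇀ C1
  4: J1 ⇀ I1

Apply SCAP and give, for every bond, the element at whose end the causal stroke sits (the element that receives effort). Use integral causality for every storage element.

β0 stroke at J1
β1 stroke at J1
β2 stroke at J1
β3 stroke at J1
β4 stroke at I1

β0 stroke→J1  (Se1 (Se) sets effort on bond)
β1 stroke→J1  (Se2: effort source, stroke at far end)
β3 stroke→J1  (prefer integral on C1)
β4 stroke→I1  (I1 integral (f out))
β2 stroke→J1  (1-jn J1 has f-setter on 4)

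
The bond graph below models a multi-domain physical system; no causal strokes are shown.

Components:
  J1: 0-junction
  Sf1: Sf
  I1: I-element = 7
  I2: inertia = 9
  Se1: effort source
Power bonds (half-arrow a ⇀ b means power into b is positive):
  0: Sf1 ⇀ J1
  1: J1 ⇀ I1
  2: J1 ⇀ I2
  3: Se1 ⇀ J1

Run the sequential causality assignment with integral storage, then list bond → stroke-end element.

β0 stroke at Sf1
β1 stroke at I1
β2 stroke at I2
β3 stroke at J1

β0 stroke→Sf1  (Sf1: flow source, stroke at near end)
β3 stroke→J1  (source Se1 imposes e)
β1 stroke→I1  (J1: bond 3 brought effort, rest push out)
β2 stroke→I2  (J1: bond 3 brought effort, rest push out)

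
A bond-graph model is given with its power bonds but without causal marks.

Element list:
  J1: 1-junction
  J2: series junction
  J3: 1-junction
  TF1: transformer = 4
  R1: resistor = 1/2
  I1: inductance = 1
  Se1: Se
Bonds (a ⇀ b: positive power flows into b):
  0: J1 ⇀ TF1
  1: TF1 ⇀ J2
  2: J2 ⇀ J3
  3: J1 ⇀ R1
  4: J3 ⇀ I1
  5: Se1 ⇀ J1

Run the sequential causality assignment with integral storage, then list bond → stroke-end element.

#5 |J1  (Se1 (Se) sets effort on bond)
#4 |I1  (prefer integral on I1)
#2 |J3  (J3 flow already set via bond 4)
#1 |J2  (1-jn J2 has f-setter on 2)
#0 |TF1  (TF1 one-in-one-out from 1)
#3 |J1  (J1: bond 0 brought flow, rest push out)

β0 stroke→TF1
β1 stroke→J2
β2 stroke→J3
β3 stroke→J1
β4 stroke→I1
β5 stroke→J1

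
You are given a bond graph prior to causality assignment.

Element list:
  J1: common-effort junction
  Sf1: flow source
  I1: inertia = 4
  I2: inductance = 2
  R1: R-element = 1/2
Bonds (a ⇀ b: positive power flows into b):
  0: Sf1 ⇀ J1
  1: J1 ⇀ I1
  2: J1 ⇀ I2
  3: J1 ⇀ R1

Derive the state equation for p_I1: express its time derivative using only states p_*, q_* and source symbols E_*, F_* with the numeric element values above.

β0 stroke at Sf1  (Sf1 (Sf) sets flow on bond)
β1 stroke at I1  (I1: I, integral causality)
β2 stroke at I2  (I2: I, integral causality)
β3 stroke at J1  (only one effort-in slot at J1)

dp_I1/dt = F_Sf1/2 - p_I1/8 - p_I2/4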